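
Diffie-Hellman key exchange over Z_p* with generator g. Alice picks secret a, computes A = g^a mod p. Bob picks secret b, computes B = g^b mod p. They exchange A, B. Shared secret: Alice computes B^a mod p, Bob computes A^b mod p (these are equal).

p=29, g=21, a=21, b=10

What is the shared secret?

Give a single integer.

A = 21^21 mod 29  (bits of 21 = 10101)
  bit 0 = 1: r = r^2 * 21 mod 29 = 1^2 * 21 = 1*21 = 21
  bit 1 = 0: r = r^2 mod 29 = 21^2 = 6
  bit 2 = 1: r = r^2 * 21 mod 29 = 6^2 * 21 = 7*21 = 2
  bit 3 = 0: r = r^2 mod 29 = 2^2 = 4
  bit 4 = 1: r = r^2 * 21 mod 29 = 4^2 * 21 = 16*21 = 17
  -> A = 17
B = 21^10 mod 29  (bits of 10 = 1010)
  bit 0 = 1: r = r^2 * 21 mod 29 = 1^2 * 21 = 1*21 = 21
  bit 1 = 0: r = r^2 mod 29 = 21^2 = 6
  bit 2 = 1: r = r^2 * 21 mod 29 = 6^2 * 21 = 7*21 = 2
  bit 3 = 0: r = r^2 mod 29 = 2^2 = 4
  -> B = 4
s = B^a = 4^21 mod 29  (bits of 21 = 10101)
  bit 0 = 1: r = r^2 * 4 mod 29 = 1^2 * 4 = 1*4 = 4
  bit 1 = 0: r = r^2 mod 29 = 4^2 = 16
  bit 2 = 1: r = r^2 * 4 mod 29 = 16^2 * 4 = 24*4 = 9
  bit 3 = 0: r = r^2 mod 29 = 9^2 = 23
  bit 4 = 1: r = r^2 * 4 mod 29 = 23^2 * 4 = 7*4 = 28
  -> s = B^a = 28

Answer: 28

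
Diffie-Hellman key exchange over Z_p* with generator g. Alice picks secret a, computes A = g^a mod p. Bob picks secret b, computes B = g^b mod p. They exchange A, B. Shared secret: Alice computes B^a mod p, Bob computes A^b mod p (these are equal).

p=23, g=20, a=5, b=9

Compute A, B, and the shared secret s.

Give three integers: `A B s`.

A = 20^5 mod 23  (bits of 5 = 101)
  bit 0 = 1: r = r^2 * 20 mod 23 = 1^2 * 20 = 1*20 = 20
  bit 1 = 0: r = r^2 mod 23 = 20^2 = 9
  bit 2 = 1: r = r^2 * 20 mod 23 = 9^2 * 20 = 12*20 = 10
  -> A = 10
B = 20^9 mod 23  (bits of 9 = 1001)
  bit 0 = 1: r = r^2 * 20 mod 23 = 1^2 * 20 = 1*20 = 20
  bit 1 = 0: r = r^2 mod 23 = 20^2 = 9
  bit 2 = 0: r = r^2 mod 23 = 9^2 = 12
  bit 3 = 1: r = r^2 * 20 mod 23 = 12^2 * 20 = 6*20 = 5
  -> B = 5
s = B^a = 5^5 mod 23  (bits of 5 = 101)
  bit 0 = 1: r = r^2 * 5 mod 23 = 1^2 * 5 = 1*5 = 5
  bit 1 = 0: r = r^2 mod 23 = 5^2 = 2
  bit 2 = 1: r = r^2 * 5 mod 23 = 2^2 * 5 = 4*5 = 20
  -> s = B^a = 20

Answer: 10 5 20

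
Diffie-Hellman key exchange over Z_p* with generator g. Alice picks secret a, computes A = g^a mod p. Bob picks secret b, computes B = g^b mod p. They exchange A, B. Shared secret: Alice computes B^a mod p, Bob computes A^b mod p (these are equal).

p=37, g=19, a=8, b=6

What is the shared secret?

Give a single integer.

A = 19^8 mod 37  (bits of 8 = 1000)
  bit 0 = 1: r = r^2 * 19 mod 37 = 1^2 * 19 = 1*19 = 19
  bit 1 = 0: r = r^2 mod 37 = 19^2 = 28
  bit 2 = 0: r = r^2 mod 37 = 28^2 = 7
  bit 3 = 0: r = r^2 mod 37 = 7^2 = 12
  -> A = 12
B = 19^6 mod 37  (bits of 6 = 110)
  bit 0 = 1: r = r^2 * 19 mod 37 = 1^2 * 19 = 1*19 = 19
  bit 1 = 1: r = r^2 * 19 mod 37 = 19^2 * 19 = 28*19 = 14
  bit 2 = 0: r = r^2 mod 37 = 14^2 = 11
  -> B = 11
s = B^a = 11^8 mod 37  (bits of 8 = 1000)
  bit 0 = 1: r = r^2 * 11 mod 37 = 1^2 * 11 = 1*11 = 11
  bit 1 = 0: r = r^2 mod 37 = 11^2 = 10
  bit 2 = 0: r = r^2 mod 37 = 10^2 = 26
  bit 3 = 0: r = r^2 mod 37 = 26^2 = 10
  -> s = B^a = 10

Answer: 10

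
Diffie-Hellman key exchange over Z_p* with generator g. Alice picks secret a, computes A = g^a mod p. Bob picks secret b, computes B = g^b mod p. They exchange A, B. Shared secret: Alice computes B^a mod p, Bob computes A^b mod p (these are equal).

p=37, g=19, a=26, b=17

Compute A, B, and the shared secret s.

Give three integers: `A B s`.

A = 19^26 mod 37  (bits of 26 = 11010)
  bit 0 = 1: r = r^2 * 19 mod 37 = 1^2 * 19 = 1*19 = 19
  bit 1 = 1: r = r^2 * 19 mod 37 = 19^2 * 19 = 28*19 = 14
  bit 2 = 0: r = r^2 mod 37 = 14^2 = 11
  bit 3 = 1: r = r^2 * 19 mod 37 = 11^2 * 19 = 10*19 = 5
  bit 4 = 0: r = r^2 mod 37 = 5^2 = 25
  -> A = 25
B = 19^17 mod 37  (bits of 17 = 10001)
  bit 0 = 1: r = r^2 * 19 mod 37 = 1^2 * 19 = 1*19 = 19
  bit 1 = 0: r = r^2 mod 37 = 19^2 = 28
  bit 2 = 0: r = r^2 mod 37 = 28^2 = 7
  bit 3 = 0: r = r^2 mod 37 = 7^2 = 12
  bit 4 = 1: r = r^2 * 19 mod 37 = 12^2 * 19 = 33*19 = 35
  -> B = 35
s = B^a = 35^26 mod 37  (bits of 26 = 11010)
  bit 0 = 1: r = r^2 * 35 mod 37 = 1^2 * 35 = 1*35 = 35
  bit 1 = 1: r = r^2 * 35 mod 37 = 35^2 * 35 = 4*35 = 29
  bit 2 = 0: r = r^2 mod 37 = 29^2 = 27
  bit 3 = 1: r = r^2 * 35 mod 37 = 27^2 * 35 = 26*35 = 22
  bit 4 = 0: r = r^2 mod 37 = 22^2 = 3
  -> s = B^a = 3

Answer: 25 35 3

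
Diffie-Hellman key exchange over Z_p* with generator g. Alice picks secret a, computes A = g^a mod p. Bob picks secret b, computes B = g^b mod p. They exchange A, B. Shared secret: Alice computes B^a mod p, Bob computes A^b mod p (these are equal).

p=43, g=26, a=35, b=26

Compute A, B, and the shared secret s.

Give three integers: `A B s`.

Answer: 37 40 36

Derivation:
A = 26^35 mod 43  (bits of 35 = 100011)
  bit 0 = 1: r = r^2 * 26 mod 43 = 1^2 * 26 = 1*26 = 26
  bit 1 = 0: r = r^2 mod 43 = 26^2 = 31
  bit 2 = 0: r = r^2 mod 43 = 31^2 = 15
  bit 3 = 0: r = r^2 mod 43 = 15^2 = 10
  bit 4 = 1: r = r^2 * 26 mod 43 = 10^2 * 26 = 14*26 = 20
  bit 5 = 1: r = r^2 * 26 mod 43 = 20^2 * 26 = 13*26 = 37
  -> A = 37
B = 26^26 mod 43  (bits of 26 = 11010)
  bit 0 = 1: r = r^2 * 26 mod 43 = 1^2 * 26 = 1*26 = 26
  bit 1 = 1: r = r^2 * 26 mod 43 = 26^2 * 26 = 31*26 = 32
  bit 2 = 0: r = r^2 mod 43 = 32^2 = 35
  bit 3 = 1: r = r^2 * 26 mod 43 = 35^2 * 26 = 21*26 = 30
  bit 4 = 0: r = r^2 mod 43 = 30^2 = 40
  -> B = 40
s = B^a = 40^35 mod 43  (bits of 35 = 100011)
  bit 0 = 1: r = r^2 * 40 mod 43 = 1^2 * 40 = 1*40 = 40
  bit 1 = 0: r = r^2 mod 43 = 40^2 = 9
  bit 2 = 0: r = r^2 mod 43 = 9^2 = 38
  bit 3 = 0: r = r^2 mod 43 = 38^2 = 25
  bit 4 = 1: r = r^2 * 40 mod 43 = 25^2 * 40 = 23*40 = 17
  bit 5 = 1: r = r^2 * 40 mod 43 = 17^2 * 40 = 31*40 = 36
  -> s = B^a = 36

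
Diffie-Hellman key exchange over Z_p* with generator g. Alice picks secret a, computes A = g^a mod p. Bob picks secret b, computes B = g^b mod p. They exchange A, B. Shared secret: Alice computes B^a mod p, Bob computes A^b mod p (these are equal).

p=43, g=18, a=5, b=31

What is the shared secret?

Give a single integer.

A = 18^5 mod 43  (bits of 5 = 101)
  bit 0 = 1: r = r^2 * 18 mod 43 = 1^2 * 18 = 1*18 = 18
  bit 1 = 0: r = r^2 mod 43 = 18^2 = 23
  bit 2 = 1: r = r^2 * 18 mod 43 = 23^2 * 18 = 13*18 = 19
  -> A = 19
B = 18^31 mod 43  (bits of 31 = 11111)
  bit 0 = 1: r = r^2 * 18 mod 43 = 1^2 * 18 = 1*18 = 18
  bit 1 = 1: r = r^2 * 18 mod 43 = 18^2 * 18 = 23*18 = 27
  bit 2 = 1: r = r^2 * 18 mod 43 = 27^2 * 18 = 41*18 = 7
  bit 3 = 1: r = r^2 * 18 mod 43 = 7^2 * 18 = 6*18 = 22
  bit 4 = 1: r = r^2 * 18 mod 43 = 22^2 * 18 = 11*18 = 26
  -> B = 26
s = B^a = 26^5 mod 43  (bits of 5 = 101)
  bit 0 = 1: r = r^2 * 26 mod 43 = 1^2 * 26 = 1*26 = 26
  bit 1 = 0: r = r^2 mod 43 = 26^2 = 31
  bit 2 = 1: r = r^2 * 26 mod 43 = 31^2 * 26 = 15*26 = 3
  -> s = B^a = 3

Answer: 3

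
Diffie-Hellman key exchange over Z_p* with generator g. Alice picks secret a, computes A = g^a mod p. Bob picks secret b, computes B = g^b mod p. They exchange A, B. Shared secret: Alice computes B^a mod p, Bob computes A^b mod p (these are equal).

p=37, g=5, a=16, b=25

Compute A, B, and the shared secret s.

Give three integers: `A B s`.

Answer: 34 19 33

Derivation:
A = 5^16 mod 37  (bits of 16 = 10000)
  bit 0 = 1: r = r^2 * 5 mod 37 = 1^2 * 5 = 1*5 = 5
  bit 1 = 0: r = r^2 mod 37 = 5^2 = 25
  bit 2 = 0: r = r^2 mod 37 = 25^2 = 33
  bit 3 = 0: r = r^2 mod 37 = 33^2 = 16
  bit 4 = 0: r = r^2 mod 37 = 16^2 = 34
  -> A = 34
B = 5^25 mod 37  (bits of 25 = 11001)
  bit 0 = 1: r = r^2 * 5 mod 37 = 1^2 * 5 = 1*5 = 5
  bit 1 = 1: r = r^2 * 5 mod 37 = 5^2 * 5 = 25*5 = 14
  bit 2 = 0: r = r^2 mod 37 = 14^2 = 11
  bit 3 = 0: r = r^2 mod 37 = 11^2 = 10
  bit 4 = 1: r = r^2 * 5 mod 37 = 10^2 * 5 = 26*5 = 19
  -> B = 19
s = B^a = 19^16 mod 37  (bits of 16 = 10000)
  bit 0 = 1: r = r^2 * 19 mod 37 = 1^2 * 19 = 1*19 = 19
  bit 1 = 0: r = r^2 mod 37 = 19^2 = 28
  bit 2 = 0: r = r^2 mod 37 = 28^2 = 7
  bit 3 = 0: r = r^2 mod 37 = 7^2 = 12
  bit 4 = 0: r = r^2 mod 37 = 12^2 = 33
  -> s = B^a = 33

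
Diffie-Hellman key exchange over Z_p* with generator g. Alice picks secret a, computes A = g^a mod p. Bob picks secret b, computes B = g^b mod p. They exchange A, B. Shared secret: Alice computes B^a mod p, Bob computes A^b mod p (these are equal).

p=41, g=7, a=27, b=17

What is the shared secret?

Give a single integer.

Answer: 35

Derivation:
A = 7^27 mod 41  (bits of 27 = 11011)
  bit 0 = 1: r = r^2 * 7 mod 41 = 1^2 * 7 = 1*7 = 7
  bit 1 = 1: r = r^2 * 7 mod 41 = 7^2 * 7 = 8*7 = 15
  bit 2 = 0: r = r^2 mod 41 = 15^2 = 20
  bit 3 = 1: r = r^2 * 7 mod 41 = 20^2 * 7 = 31*7 = 12
  bit 4 = 1: r = r^2 * 7 mod 41 = 12^2 * 7 = 21*7 = 24
  -> A = 24
B = 7^17 mod 41  (bits of 17 = 10001)
  bit 0 = 1: r = r^2 * 7 mod 41 = 1^2 * 7 = 1*7 = 7
  bit 1 = 0: r = r^2 mod 41 = 7^2 = 8
  bit 2 = 0: r = r^2 mod 41 = 8^2 = 23
  bit 3 = 0: r = r^2 mod 41 = 23^2 = 37
  bit 4 = 1: r = r^2 * 7 mod 41 = 37^2 * 7 = 16*7 = 30
  -> B = 30
s = B^a = 30^27 mod 41  (bits of 27 = 11011)
  bit 0 = 1: r = r^2 * 30 mod 41 = 1^2 * 30 = 1*30 = 30
  bit 1 = 1: r = r^2 * 30 mod 41 = 30^2 * 30 = 39*30 = 22
  bit 2 = 0: r = r^2 mod 41 = 22^2 = 33
  bit 3 = 1: r = r^2 * 30 mod 41 = 33^2 * 30 = 23*30 = 34
  bit 4 = 1: r = r^2 * 30 mod 41 = 34^2 * 30 = 8*30 = 35
  -> s = B^a = 35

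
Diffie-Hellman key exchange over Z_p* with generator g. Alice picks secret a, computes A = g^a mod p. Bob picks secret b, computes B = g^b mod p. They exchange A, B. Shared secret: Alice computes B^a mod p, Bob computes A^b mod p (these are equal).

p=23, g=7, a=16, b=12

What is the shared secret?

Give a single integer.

A = 7^16 mod 23  (bits of 16 = 10000)
  bit 0 = 1: r = r^2 * 7 mod 23 = 1^2 * 7 = 1*7 = 7
  bit 1 = 0: r = r^2 mod 23 = 7^2 = 3
  bit 2 = 0: r = r^2 mod 23 = 3^2 = 9
  bit 3 = 0: r = r^2 mod 23 = 9^2 = 12
  bit 4 = 0: r = r^2 mod 23 = 12^2 = 6
  -> A = 6
B = 7^12 mod 23  (bits of 12 = 1100)
  bit 0 = 1: r = r^2 * 7 mod 23 = 1^2 * 7 = 1*7 = 7
  bit 1 = 1: r = r^2 * 7 mod 23 = 7^2 * 7 = 3*7 = 21
  bit 2 = 0: r = r^2 mod 23 = 21^2 = 4
  bit 3 = 0: r = r^2 mod 23 = 4^2 = 16
  -> B = 16
s = B^a = 16^16 mod 23  (bits of 16 = 10000)
  bit 0 = 1: r = r^2 * 16 mod 23 = 1^2 * 16 = 1*16 = 16
  bit 1 = 0: r = r^2 mod 23 = 16^2 = 3
  bit 2 = 0: r = r^2 mod 23 = 3^2 = 9
  bit 3 = 0: r = r^2 mod 23 = 9^2 = 12
  bit 4 = 0: r = r^2 mod 23 = 12^2 = 6
  -> s = B^a = 6

Answer: 6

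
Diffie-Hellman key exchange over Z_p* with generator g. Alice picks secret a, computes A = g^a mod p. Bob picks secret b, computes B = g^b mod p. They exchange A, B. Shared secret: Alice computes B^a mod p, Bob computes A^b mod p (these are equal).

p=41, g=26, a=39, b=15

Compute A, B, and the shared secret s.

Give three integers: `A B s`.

Answer: 30 3 14

Derivation:
A = 26^39 mod 41  (bits of 39 = 100111)
  bit 0 = 1: r = r^2 * 26 mod 41 = 1^2 * 26 = 1*26 = 26
  bit 1 = 0: r = r^2 mod 41 = 26^2 = 20
  bit 2 = 0: r = r^2 mod 41 = 20^2 = 31
  bit 3 = 1: r = r^2 * 26 mod 41 = 31^2 * 26 = 18*26 = 17
  bit 4 = 1: r = r^2 * 26 mod 41 = 17^2 * 26 = 2*26 = 11
  bit 5 = 1: r = r^2 * 26 mod 41 = 11^2 * 26 = 39*26 = 30
  -> A = 30
B = 26^15 mod 41  (bits of 15 = 1111)
  bit 0 = 1: r = r^2 * 26 mod 41 = 1^2 * 26 = 1*26 = 26
  bit 1 = 1: r = r^2 * 26 mod 41 = 26^2 * 26 = 20*26 = 28
  bit 2 = 1: r = r^2 * 26 mod 41 = 28^2 * 26 = 5*26 = 7
  bit 3 = 1: r = r^2 * 26 mod 41 = 7^2 * 26 = 8*26 = 3
  -> B = 3
s = B^a = 3^39 mod 41  (bits of 39 = 100111)
  bit 0 = 1: r = r^2 * 3 mod 41 = 1^2 * 3 = 1*3 = 3
  bit 1 = 0: r = r^2 mod 41 = 3^2 = 9
  bit 2 = 0: r = r^2 mod 41 = 9^2 = 40
  bit 3 = 1: r = r^2 * 3 mod 41 = 40^2 * 3 = 1*3 = 3
  bit 4 = 1: r = r^2 * 3 mod 41 = 3^2 * 3 = 9*3 = 27
  bit 5 = 1: r = r^2 * 3 mod 41 = 27^2 * 3 = 32*3 = 14
  -> s = B^a = 14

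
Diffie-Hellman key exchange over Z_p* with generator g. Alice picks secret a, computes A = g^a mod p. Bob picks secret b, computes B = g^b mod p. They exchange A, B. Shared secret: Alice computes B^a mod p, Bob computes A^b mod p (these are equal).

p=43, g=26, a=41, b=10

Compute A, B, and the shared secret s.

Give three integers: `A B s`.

A = 26^41 mod 43  (bits of 41 = 101001)
  bit 0 = 1: r = r^2 * 26 mod 43 = 1^2 * 26 = 1*26 = 26
  bit 1 = 0: r = r^2 mod 43 = 26^2 = 31
  bit 2 = 1: r = r^2 * 26 mod 43 = 31^2 * 26 = 15*26 = 3
  bit 3 = 0: r = r^2 mod 43 = 3^2 = 9
  bit 4 = 0: r = r^2 mod 43 = 9^2 = 38
  bit 5 = 1: r = r^2 * 26 mod 43 = 38^2 * 26 = 25*26 = 5
  -> A = 5
B = 26^10 mod 43  (bits of 10 = 1010)
  bit 0 = 1: r = r^2 * 26 mod 43 = 1^2 * 26 = 1*26 = 26
  bit 1 = 0: r = r^2 mod 43 = 26^2 = 31
  bit 2 = 1: r = r^2 * 26 mod 43 = 31^2 * 26 = 15*26 = 3
  bit 3 = 0: r = r^2 mod 43 = 3^2 = 9
  -> B = 9
s = B^a = 9^41 mod 43  (bits of 41 = 101001)
  bit 0 = 1: r = r^2 * 9 mod 43 = 1^2 * 9 = 1*9 = 9
  bit 1 = 0: r = r^2 mod 43 = 9^2 = 38
  bit 2 = 1: r = r^2 * 9 mod 43 = 38^2 * 9 = 25*9 = 10
  bit 3 = 0: r = r^2 mod 43 = 10^2 = 14
  bit 4 = 0: r = r^2 mod 43 = 14^2 = 24
  bit 5 = 1: r = r^2 * 9 mod 43 = 24^2 * 9 = 17*9 = 24
  -> s = B^a = 24

Answer: 5 9 24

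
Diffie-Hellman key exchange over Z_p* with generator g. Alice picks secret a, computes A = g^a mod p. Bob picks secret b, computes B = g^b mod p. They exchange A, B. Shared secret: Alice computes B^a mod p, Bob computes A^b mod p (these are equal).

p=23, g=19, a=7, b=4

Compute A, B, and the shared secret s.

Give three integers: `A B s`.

Answer: 15 3 2

Derivation:
A = 19^7 mod 23  (bits of 7 = 111)
  bit 0 = 1: r = r^2 * 19 mod 23 = 1^2 * 19 = 1*19 = 19
  bit 1 = 1: r = r^2 * 19 mod 23 = 19^2 * 19 = 16*19 = 5
  bit 2 = 1: r = r^2 * 19 mod 23 = 5^2 * 19 = 2*19 = 15
  -> A = 15
B = 19^4 mod 23  (bits of 4 = 100)
  bit 0 = 1: r = r^2 * 19 mod 23 = 1^2 * 19 = 1*19 = 19
  bit 1 = 0: r = r^2 mod 23 = 19^2 = 16
  bit 2 = 0: r = r^2 mod 23 = 16^2 = 3
  -> B = 3
s = B^a = 3^7 mod 23  (bits of 7 = 111)
  bit 0 = 1: r = r^2 * 3 mod 23 = 1^2 * 3 = 1*3 = 3
  bit 1 = 1: r = r^2 * 3 mod 23 = 3^2 * 3 = 9*3 = 4
  bit 2 = 1: r = r^2 * 3 mod 23 = 4^2 * 3 = 16*3 = 2
  -> s = B^a = 2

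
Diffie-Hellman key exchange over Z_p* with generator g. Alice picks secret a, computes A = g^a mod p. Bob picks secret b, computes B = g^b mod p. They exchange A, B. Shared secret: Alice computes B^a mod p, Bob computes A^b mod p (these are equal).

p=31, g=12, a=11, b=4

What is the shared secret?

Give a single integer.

Answer: 18

Derivation:
A = 12^11 mod 31  (bits of 11 = 1011)
  bit 0 = 1: r = r^2 * 12 mod 31 = 1^2 * 12 = 1*12 = 12
  bit 1 = 0: r = r^2 mod 31 = 12^2 = 20
  bit 2 = 1: r = r^2 * 12 mod 31 = 20^2 * 12 = 28*12 = 26
  bit 3 = 1: r = r^2 * 12 mod 31 = 26^2 * 12 = 25*12 = 21
  -> A = 21
B = 12^4 mod 31  (bits of 4 = 100)
  bit 0 = 1: r = r^2 * 12 mod 31 = 1^2 * 12 = 1*12 = 12
  bit 1 = 0: r = r^2 mod 31 = 12^2 = 20
  bit 2 = 0: r = r^2 mod 31 = 20^2 = 28
  -> B = 28
s = B^a = 28^11 mod 31  (bits of 11 = 1011)
  bit 0 = 1: r = r^2 * 28 mod 31 = 1^2 * 28 = 1*28 = 28
  bit 1 = 0: r = r^2 mod 31 = 28^2 = 9
  bit 2 = 1: r = r^2 * 28 mod 31 = 9^2 * 28 = 19*28 = 5
  bit 3 = 1: r = r^2 * 28 mod 31 = 5^2 * 28 = 25*28 = 18
  -> s = B^a = 18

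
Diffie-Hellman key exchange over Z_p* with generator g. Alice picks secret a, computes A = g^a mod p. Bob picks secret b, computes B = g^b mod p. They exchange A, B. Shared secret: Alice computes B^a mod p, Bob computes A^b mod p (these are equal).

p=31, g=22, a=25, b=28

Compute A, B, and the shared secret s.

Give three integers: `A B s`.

A = 22^25 mod 31  (bits of 25 = 11001)
  bit 0 = 1: r = r^2 * 22 mod 31 = 1^2 * 22 = 1*22 = 22
  bit 1 = 1: r = r^2 * 22 mod 31 = 22^2 * 22 = 19*22 = 15
  bit 2 = 0: r = r^2 mod 31 = 15^2 = 8
  bit 3 = 0: r = r^2 mod 31 = 8^2 = 2
  bit 4 = 1: r = r^2 * 22 mod 31 = 2^2 * 22 = 4*22 = 26
  -> A = 26
B = 22^28 mod 31  (bits of 28 = 11100)
  bit 0 = 1: r = r^2 * 22 mod 31 = 1^2 * 22 = 1*22 = 22
  bit 1 = 1: r = r^2 * 22 mod 31 = 22^2 * 22 = 19*22 = 15
  bit 2 = 1: r = r^2 * 22 mod 31 = 15^2 * 22 = 8*22 = 21
  bit 3 = 0: r = r^2 mod 31 = 21^2 = 7
  bit 4 = 0: r = r^2 mod 31 = 7^2 = 18
  -> B = 18
s = B^a = 18^25 mod 31  (bits of 25 = 11001)
  bit 0 = 1: r = r^2 * 18 mod 31 = 1^2 * 18 = 1*18 = 18
  bit 1 = 1: r = r^2 * 18 mod 31 = 18^2 * 18 = 14*18 = 4
  bit 2 = 0: r = r^2 mod 31 = 4^2 = 16
  bit 3 = 0: r = r^2 mod 31 = 16^2 = 8
  bit 4 = 1: r = r^2 * 18 mod 31 = 8^2 * 18 = 2*18 = 5
  -> s = B^a = 5

Answer: 26 18 5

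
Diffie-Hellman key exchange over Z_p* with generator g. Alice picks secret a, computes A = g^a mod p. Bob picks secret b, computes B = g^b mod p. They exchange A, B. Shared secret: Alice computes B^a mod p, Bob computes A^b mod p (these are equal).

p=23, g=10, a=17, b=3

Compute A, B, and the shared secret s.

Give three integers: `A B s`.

Answer: 17 11 14

Derivation:
A = 10^17 mod 23  (bits of 17 = 10001)
  bit 0 = 1: r = r^2 * 10 mod 23 = 1^2 * 10 = 1*10 = 10
  bit 1 = 0: r = r^2 mod 23 = 10^2 = 8
  bit 2 = 0: r = r^2 mod 23 = 8^2 = 18
  bit 3 = 0: r = r^2 mod 23 = 18^2 = 2
  bit 4 = 1: r = r^2 * 10 mod 23 = 2^2 * 10 = 4*10 = 17
  -> A = 17
B = 10^3 mod 23  (bits of 3 = 11)
  bit 0 = 1: r = r^2 * 10 mod 23 = 1^2 * 10 = 1*10 = 10
  bit 1 = 1: r = r^2 * 10 mod 23 = 10^2 * 10 = 8*10 = 11
  -> B = 11
s = B^a = 11^17 mod 23  (bits of 17 = 10001)
  bit 0 = 1: r = r^2 * 11 mod 23 = 1^2 * 11 = 1*11 = 11
  bit 1 = 0: r = r^2 mod 23 = 11^2 = 6
  bit 2 = 0: r = r^2 mod 23 = 6^2 = 13
  bit 3 = 0: r = r^2 mod 23 = 13^2 = 8
  bit 4 = 1: r = r^2 * 11 mod 23 = 8^2 * 11 = 18*11 = 14
  -> s = B^a = 14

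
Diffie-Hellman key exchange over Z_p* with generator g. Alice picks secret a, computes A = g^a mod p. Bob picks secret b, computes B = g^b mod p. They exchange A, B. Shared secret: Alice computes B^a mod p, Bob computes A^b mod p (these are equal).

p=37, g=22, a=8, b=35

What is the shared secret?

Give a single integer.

Answer: 16

Derivation:
A = 22^8 mod 37  (bits of 8 = 1000)
  bit 0 = 1: r = r^2 * 22 mod 37 = 1^2 * 22 = 1*22 = 22
  bit 1 = 0: r = r^2 mod 37 = 22^2 = 3
  bit 2 = 0: r = r^2 mod 37 = 3^2 = 9
  bit 3 = 0: r = r^2 mod 37 = 9^2 = 7
  -> A = 7
B = 22^35 mod 37  (bits of 35 = 100011)
  bit 0 = 1: r = r^2 * 22 mod 37 = 1^2 * 22 = 1*22 = 22
  bit 1 = 0: r = r^2 mod 37 = 22^2 = 3
  bit 2 = 0: r = r^2 mod 37 = 3^2 = 9
  bit 3 = 0: r = r^2 mod 37 = 9^2 = 7
  bit 4 = 1: r = r^2 * 22 mod 37 = 7^2 * 22 = 12*22 = 5
  bit 5 = 1: r = r^2 * 22 mod 37 = 5^2 * 22 = 25*22 = 32
  -> B = 32
s = B^a = 32^8 mod 37  (bits of 8 = 1000)
  bit 0 = 1: r = r^2 * 32 mod 37 = 1^2 * 32 = 1*32 = 32
  bit 1 = 0: r = r^2 mod 37 = 32^2 = 25
  bit 2 = 0: r = r^2 mod 37 = 25^2 = 33
  bit 3 = 0: r = r^2 mod 37 = 33^2 = 16
  -> s = B^a = 16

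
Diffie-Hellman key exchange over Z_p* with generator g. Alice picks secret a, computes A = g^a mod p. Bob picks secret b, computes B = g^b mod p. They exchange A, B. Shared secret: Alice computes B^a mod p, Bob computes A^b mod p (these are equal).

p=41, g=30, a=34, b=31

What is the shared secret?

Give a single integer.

Answer: 36

Derivation:
A = 30^34 mod 41  (bits of 34 = 100010)
  bit 0 = 1: r = r^2 * 30 mod 41 = 1^2 * 30 = 1*30 = 30
  bit 1 = 0: r = r^2 mod 41 = 30^2 = 39
  bit 2 = 0: r = r^2 mod 41 = 39^2 = 4
  bit 3 = 0: r = r^2 mod 41 = 4^2 = 16
  bit 4 = 1: r = r^2 * 30 mod 41 = 16^2 * 30 = 10*30 = 13
  bit 5 = 0: r = r^2 mod 41 = 13^2 = 5
  -> A = 5
B = 30^31 mod 41  (bits of 31 = 11111)
  bit 0 = 1: r = r^2 * 30 mod 41 = 1^2 * 30 = 1*30 = 30
  bit 1 = 1: r = r^2 * 30 mod 41 = 30^2 * 30 = 39*30 = 22
  bit 2 = 1: r = r^2 * 30 mod 41 = 22^2 * 30 = 33*30 = 6
  bit 3 = 1: r = r^2 * 30 mod 41 = 6^2 * 30 = 36*30 = 14
  bit 4 = 1: r = r^2 * 30 mod 41 = 14^2 * 30 = 32*30 = 17
  -> B = 17
s = B^a = 17^34 mod 41  (bits of 34 = 100010)
  bit 0 = 1: r = r^2 * 17 mod 41 = 1^2 * 17 = 1*17 = 17
  bit 1 = 0: r = r^2 mod 41 = 17^2 = 2
  bit 2 = 0: r = r^2 mod 41 = 2^2 = 4
  bit 3 = 0: r = r^2 mod 41 = 4^2 = 16
  bit 4 = 1: r = r^2 * 17 mod 41 = 16^2 * 17 = 10*17 = 6
  bit 5 = 0: r = r^2 mod 41 = 6^2 = 36
  -> s = B^a = 36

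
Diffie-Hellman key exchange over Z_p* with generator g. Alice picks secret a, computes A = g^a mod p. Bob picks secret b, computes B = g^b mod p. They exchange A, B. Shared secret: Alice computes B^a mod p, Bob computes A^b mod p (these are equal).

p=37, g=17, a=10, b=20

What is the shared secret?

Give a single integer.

A = 17^10 mod 37  (bits of 10 = 1010)
  bit 0 = 1: r = r^2 * 17 mod 37 = 1^2 * 17 = 1*17 = 17
  bit 1 = 0: r = r^2 mod 37 = 17^2 = 30
  bit 2 = 1: r = r^2 * 17 mod 37 = 30^2 * 17 = 12*17 = 19
  bit 3 = 0: r = r^2 mod 37 = 19^2 = 28
  -> A = 28
B = 17^20 mod 37  (bits of 20 = 10100)
  bit 0 = 1: r = r^2 * 17 mod 37 = 1^2 * 17 = 1*17 = 17
  bit 1 = 0: r = r^2 mod 37 = 17^2 = 30
  bit 2 = 1: r = r^2 * 17 mod 37 = 30^2 * 17 = 12*17 = 19
  bit 3 = 0: r = r^2 mod 37 = 19^2 = 28
  bit 4 = 0: r = r^2 mod 37 = 28^2 = 7
  -> B = 7
s = B^a = 7^10 mod 37  (bits of 10 = 1010)
  bit 0 = 1: r = r^2 * 7 mod 37 = 1^2 * 7 = 1*7 = 7
  bit 1 = 0: r = r^2 mod 37 = 7^2 = 12
  bit 2 = 1: r = r^2 * 7 mod 37 = 12^2 * 7 = 33*7 = 9
  bit 3 = 0: r = r^2 mod 37 = 9^2 = 7
  -> s = B^a = 7

Answer: 7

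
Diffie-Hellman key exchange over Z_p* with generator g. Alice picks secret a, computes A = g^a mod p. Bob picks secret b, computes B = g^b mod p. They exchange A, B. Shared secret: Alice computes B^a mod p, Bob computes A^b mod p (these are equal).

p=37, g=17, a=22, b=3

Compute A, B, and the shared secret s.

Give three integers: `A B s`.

A = 17^22 mod 37  (bits of 22 = 10110)
  bit 0 = 1: r = r^2 * 17 mod 37 = 1^2 * 17 = 1*17 = 17
  bit 1 = 0: r = r^2 mod 37 = 17^2 = 30
  bit 2 = 1: r = r^2 * 17 mod 37 = 30^2 * 17 = 12*17 = 19
  bit 3 = 1: r = r^2 * 17 mod 37 = 19^2 * 17 = 28*17 = 32
  bit 4 = 0: r = r^2 mod 37 = 32^2 = 25
  -> A = 25
B = 17^3 mod 37  (bits of 3 = 11)
  bit 0 = 1: r = r^2 * 17 mod 37 = 1^2 * 17 = 1*17 = 17
  bit 1 = 1: r = r^2 * 17 mod 37 = 17^2 * 17 = 30*17 = 29
  -> B = 29
s = B^a = 29^22 mod 37  (bits of 22 = 10110)
  bit 0 = 1: r = r^2 * 29 mod 37 = 1^2 * 29 = 1*29 = 29
  bit 1 = 0: r = r^2 mod 37 = 29^2 = 27
  bit 2 = 1: r = r^2 * 29 mod 37 = 27^2 * 29 = 26*29 = 14
  bit 3 = 1: r = r^2 * 29 mod 37 = 14^2 * 29 = 11*29 = 23
  bit 4 = 0: r = r^2 mod 37 = 23^2 = 11
  -> s = B^a = 11

Answer: 25 29 11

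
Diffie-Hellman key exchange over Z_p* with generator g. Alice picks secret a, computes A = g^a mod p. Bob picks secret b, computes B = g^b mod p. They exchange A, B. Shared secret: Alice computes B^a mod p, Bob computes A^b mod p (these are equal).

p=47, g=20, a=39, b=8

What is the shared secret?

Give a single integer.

Answer: 32

Derivation:
A = 20^39 mod 47  (bits of 39 = 100111)
  bit 0 = 1: r = r^2 * 20 mod 47 = 1^2 * 20 = 1*20 = 20
  bit 1 = 0: r = r^2 mod 47 = 20^2 = 24
  bit 2 = 0: r = r^2 mod 47 = 24^2 = 12
  bit 3 = 1: r = r^2 * 20 mod 47 = 12^2 * 20 = 3*20 = 13
  bit 4 = 1: r = r^2 * 20 mod 47 = 13^2 * 20 = 28*20 = 43
  bit 5 = 1: r = r^2 * 20 mod 47 = 43^2 * 20 = 16*20 = 38
  -> A = 38
B = 20^8 mod 47  (bits of 8 = 1000)
  bit 0 = 1: r = r^2 * 20 mod 47 = 1^2 * 20 = 1*20 = 20
  bit 1 = 0: r = r^2 mod 47 = 20^2 = 24
  bit 2 = 0: r = r^2 mod 47 = 24^2 = 12
  bit 3 = 0: r = r^2 mod 47 = 12^2 = 3
  -> B = 3
s = B^a = 3^39 mod 47  (bits of 39 = 100111)
  bit 0 = 1: r = r^2 * 3 mod 47 = 1^2 * 3 = 1*3 = 3
  bit 1 = 0: r = r^2 mod 47 = 3^2 = 9
  bit 2 = 0: r = r^2 mod 47 = 9^2 = 34
  bit 3 = 1: r = r^2 * 3 mod 47 = 34^2 * 3 = 28*3 = 37
  bit 4 = 1: r = r^2 * 3 mod 47 = 37^2 * 3 = 6*3 = 18
  bit 5 = 1: r = r^2 * 3 mod 47 = 18^2 * 3 = 42*3 = 32
  -> s = B^a = 32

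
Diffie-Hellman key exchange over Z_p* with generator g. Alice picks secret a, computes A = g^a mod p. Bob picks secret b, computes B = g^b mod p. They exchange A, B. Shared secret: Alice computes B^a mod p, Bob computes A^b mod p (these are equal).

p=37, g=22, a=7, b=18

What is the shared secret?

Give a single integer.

A = 22^7 mod 37  (bits of 7 = 111)
  bit 0 = 1: r = r^2 * 22 mod 37 = 1^2 * 22 = 1*22 = 22
  bit 1 = 1: r = r^2 * 22 mod 37 = 22^2 * 22 = 3*22 = 29
  bit 2 = 1: r = r^2 * 22 mod 37 = 29^2 * 22 = 27*22 = 2
  -> A = 2
B = 22^18 mod 37  (bits of 18 = 10010)
  bit 0 = 1: r = r^2 * 22 mod 37 = 1^2 * 22 = 1*22 = 22
  bit 1 = 0: r = r^2 mod 37 = 22^2 = 3
  bit 2 = 0: r = r^2 mod 37 = 3^2 = 9
  bit 3 = 1: r = r^2 * 22 mod 37 = 9^2 * 22 = 7*22 = 6
  bit 4 = 0: r = r^2 mod 37 = 6^2 = 36
  -> B = 36
s = B^a = 36^7 mod 37  (bits of 7 = 111)
  bit 0 = 1: r = r^2 * 36 mod 37 = 1^2 * 36 = 1*36 = 36
  bit 1 = 1: r = r^2 * 36 mod 37 = 36^2 * 36 = 1*36 = 36
  bit 2 = 1: r = r^2 * 36 mod 37 = 36^2 * 36 = 1*36 = 36
  -> s = B^a = 36

Answer: 36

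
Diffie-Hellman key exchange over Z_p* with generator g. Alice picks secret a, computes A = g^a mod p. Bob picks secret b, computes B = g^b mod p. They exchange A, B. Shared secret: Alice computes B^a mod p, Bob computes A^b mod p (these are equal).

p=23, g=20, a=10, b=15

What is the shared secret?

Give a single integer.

Answer: 2

Derivation:
A = 20^10 mod 23  (bits of 10 = 1010)
  bit 0 = 1: r = r^2 * 20 mod 23 = 1^2 * 20 = 1*20 = 20
  bit 1 = 0: r = r^2 mod 23 = 20^2 = 9
  bit 2 = 1: r = r^2 * 20 mod 23 = 9^2 * 20 = 12*20 = 10
  bit 3 = 0: r = r^2 mod 23 = 10^2 = 8
  -> A = 8
B = 20^15 mod 23  (bits of 15 = 1111)
  bit 0 = 1: r = r^2 * 20 mod 23 = 1^2 * 20 = 1*20 = 20
  bit 1 = 1: r = r^2 * 20 mod 23 = 20^2 * 20 = 9*20 = 19
  bit 2 = 1: r = r^2 * 20 mod 23 = 19^2 * 20 = 16*20 = 21
  bit 3 = 1: r = r^2 * 20 mod 23 = 21^2 * 20 = 4*20 = 11
  -> B = 11
s = B^a = 11^10 mod 23  (bits of 10 = 1010)
  bit 0 = 1: r = r^2 * 11 mod 23 = 1^2 * 11 = 1*11 = 11
  bit 1 = 0: r = r^2 mod 23 = 11^2 = 6
  bit 2 = 1: r = r^2 * 11 mod 23 = 6^2 * 11 = 13*11 = 5
  bit 3 = 0: r = r^2 mod 23 = 5^2 = 2
  -> s = B^a = 2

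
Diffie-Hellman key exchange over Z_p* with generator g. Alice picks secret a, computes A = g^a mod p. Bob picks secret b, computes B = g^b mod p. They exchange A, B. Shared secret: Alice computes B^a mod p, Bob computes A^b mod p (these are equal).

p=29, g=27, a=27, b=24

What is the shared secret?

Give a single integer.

A = 27^27 mod 29  (bits of 27 = 11011)
  bit 0 = 1: r = r^2 * 27 mod 29 = 1^2 * 27 = 1*27 = 27
  bit 1 = 1: r = r^2 * 27 mod 29 = 27^2 * 27 = 4*27 = 21
  bit 2 = 0: r = r^2 mod 29 = 21^2 = 6
  bit 3 = 1: r = r^2 * 27 mod 29 = 6^2 * 27 = 7*27 = 15
  bit 4 = 1: r = r^2 * 27 mod 29 = 15^2 * 27 = 22*27 = 14
  -> A = 14
B = 27^24 mod 29  (bits of 24 = 11000)
  bit 0 = 1: r = r^2 * 27 mod 29 = 1^2 * 27 = 1*27 = 27
  bit 1 = 1: r = r^2 * 27 mod 29 = 27^2 * 27 = 4*27 = 21
  bit 2 = 0: r = r^2 mod 29 = 21^2 = 6
  bit 3 = 0: r = r^2 mod 29 = 6^2 = 7
  bit 4 = 0: r = r^2 mod 29 = 7^2 = 20
  -> B = 20
s = B^a = 20^27 mod 29  (bits of 27 = 11011)
  bit 0 = 1: r = r^2 * 20 mod 29 = 1^2 * 20 = 1*20 = 20
  bit 1 = 1: r = r^2 * 20 mod 29 = 20^2 * 20 = 23*20 = 25
  bit 2 = 0: r = r^2 mod 29 = 25^2 = 16
  bit 3 = 1: r = r^2 * 20 mod 29 = 16^2 * 20 = 24*20 = 16
  bit 4 = 1: r = r^2 * 20 mod 29 = 16^2 * 20 = 24*20 = 16
  -> s = B^a = 16

Answer: 16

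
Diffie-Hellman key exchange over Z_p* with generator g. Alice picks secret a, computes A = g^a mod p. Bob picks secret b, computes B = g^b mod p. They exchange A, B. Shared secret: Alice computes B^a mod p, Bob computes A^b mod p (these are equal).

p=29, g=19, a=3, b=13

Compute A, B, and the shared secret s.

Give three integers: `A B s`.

A = 19^3 mod 29  (bits of 3 = 11)
  bit 0 = 1: r = r^2 * 19 mod 29 = 1^2 * 19 = 1*19 = 19
  bit 1 = 1: r = r^2 * 19 mod 29 = 19^2 * 19 = 13*19 = 15
  -> A = 15
B = 19^13 mod 29  (bits of 13 = 1101)
  bit 0 = 1: r = r^2 * 19 mod 29 = 1^2 * 19 = 1*19 = 19
  bit 1 = 1: r = r^2 * 19 mod 29 = 19^2 * 19 = 13*19 = 15
  bit 2 = 0: r = r^2 mod 29 = 15^2 = 22
  bit 3 = 1: r = r^2 * 19 mod 29 = 22^2 * 19 = 20*19 = 3
  -> B = 3
s = B^a = 3^3 mod 29  (bits of 3 = 11)
  bit 0 = 1: r = r^2 * 3 mod 29 = 1^2 * 3 = 1*3 = 3
  bit 1 = 1: r = r^2 * 3 mod 29 = 3^2 * 3 = 9*3 = 27
  -> s = B^a = 27

Answer: 15 3 27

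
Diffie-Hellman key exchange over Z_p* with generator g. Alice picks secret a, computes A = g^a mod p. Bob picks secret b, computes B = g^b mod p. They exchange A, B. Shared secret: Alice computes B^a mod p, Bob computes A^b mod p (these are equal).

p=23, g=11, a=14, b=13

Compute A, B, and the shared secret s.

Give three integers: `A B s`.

A = 11^14 mod 23  (bits of 14 = 1110)
  bit 0 = 1: r = r^2 * 11 mod 23 = 1^2 * 11 = 1*11 = 11
  bit 1 = 1: r = r^2 * 11 mod 23 = 11^2 * 11 = 6*11 = 20
  bit 2 = 1: r = r^2 * 11 mod 23 = 20^2 * 11 = 9*11 = 7
  bit 3 = 0: r = r^2 mod 23 = 7^2 = 3
  -> A = 3
B = 11^13 mod 23  (bits of 13 = 1101)
  bit 0 = 1: r = r^2 * 11 mod 23 = 1^2 * 11 = 1*11 = 11
  bit 1 = 1: r = r^2 * 11 mod 23 = 11^2 * 11 = 6*11 = 20
  bit 2 = 0: r = r^2 mod 23 = 20^2 = 9
  bit 3 = 1: r = r^2 * 11 mod 23 = 9^2 * 11 = 12*11 = 17
  -> B = 17
s = B^a = 17^14 mod 23  (bits of 14 = 1110)
  bit 0 = 1: r = r^2 * 17 mod 23 = 1^2 * 17 = 1*17 = 17
  bit 1 = 1: r = r^2 * 17 mod 23 = 17^2 * 17 = 13*17 = 14
  bit 2 = 1: r = r^2 * 17 mod 23 = 14^2 * 17 = 12*17 = 20
  bit 3 = 0: r = r^2 mod 23 = 20^2 = 9
  -> s = B^a = 9

Answer: 3 17 9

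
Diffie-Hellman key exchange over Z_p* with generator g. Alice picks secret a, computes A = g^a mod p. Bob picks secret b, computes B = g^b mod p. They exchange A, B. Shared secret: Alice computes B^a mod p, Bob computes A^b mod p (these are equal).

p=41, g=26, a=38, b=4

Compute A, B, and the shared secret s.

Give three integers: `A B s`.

Answer: 39 31 16

Derivation:
A = 26^38 mod 41  (bits of 38 = 100110)
  bit 0 = 1: r = r^2 * 26 mod 41 = 1^2 * 26 = 1*26 = 26
  bit 1 = 0: r = r^2 mod 41 = 26^2 = 20
  bit 2 = 0: r = r^2 mod 41 = 20^2 = 31
  bit 3 = 1: r = r^2 * 26 mod 41 = 31^2 * 26 = 18*26 = 17
  bit 4 = 1: r = r^2 * 26 mod 41 = 17^2 * 26 = 2*26 = 11
  bit 5 = 0: r = r^2 mod 41 = 11^2 = 39
  -> A = 39
B = 26^4 mod 41  (bits of 4 = 100)
  bit 0 = 1: r = r^2 * 26 mod 41 = 1^2 * 26 = 1*26 = 26
  bit 1 = 0: r = r^2 mod 41 = 26^2 = 20
  bit 2 = 0: r = r^2 mod 41 = 20^2 = 31
  -> B = 31
s = B^a = 31^38 mod 41  (bits of 38 = 100110)
  bit 0 = 1: r = r^2 * 31 mod 41 = 1^2 * 31 = 1*31 = 31
  bit 1 = 0: r = r^2 mod 41 = 31^2 = 18
  bit 2 = 0: r = r^2 mod 41 = 18^2 = 37
  bit 3 = 1: r = r^2 * 31 mod 41 = 37^2 * 31 = 16*31 = 4
  bit 4 = 1: r = r^2 * 31 mod 41 = 4^2 * 31 = 16*31 = 4
  bit 5 = 0: r = r^2 mod 41 = 4^2 = 16
  -> s = B^a = 16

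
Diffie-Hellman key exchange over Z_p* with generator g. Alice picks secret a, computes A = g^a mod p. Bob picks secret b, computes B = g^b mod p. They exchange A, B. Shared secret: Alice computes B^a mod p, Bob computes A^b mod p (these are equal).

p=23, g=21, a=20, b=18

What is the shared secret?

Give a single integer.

Answer: 3

Derivation:
A = 21^20 mod 23  (bits of 20 = 10100)
  bit 0 = 1: r = r^2 * 21 mod 23 = 1^2 * 21 = 1*21 = 21
  bit 1 = 0: r = r^2 mod 23 = 21^2 = 4
  bit 2 = 1: r = r^2 * 21 mod 23 = 4^2 * 21 = 16*21 = 14
  bit 3 = 0: r = r^2 mod 23 = 14^2 = 12
  bit 4 = 0: r = r^2 mod 23 = 12^2 = 6
  -> A = 6
B = 21^18 mod 23  (bits of 18 = 10010)
  bit 0 = 1: r = r^2 * 21 mod 23 = 1^2 * 21 = 1*21 = 21
  bit 1 = 0: r = r^2 mod 23 = 21^2 = 4
  bit 2 = 0: r = r^2 mod 23 = 4^2 = 16
  bit 3 = 1: r = r^2 * 21 mod 23 = 16^2 * 21 = 3*21 = 17
  bit 4 = 0: r = r^2 mod 23 = 17^2 = 13
  -> B = 13
s = B^a = 13^20 mod 23  (bits of 20 = 10100)
  bit 0 = 1: r = r^2 * 13 mod 23 = 1^2 * 13 = 1*13 = 13
  bit 1 = 0: r = r^2 mod 23 = 13^2 = 8
  bit 2 = 1: r = r^2 * 13 mod 23 = 8^2 * 13 = 18*13 = 4
  bit 3 = 0: r = r^2 mod 23 = 4^2 = 16
  bit 4 = 0: r = r^2 mod 23 = 16^2 = 3
  -> s = B^a = 3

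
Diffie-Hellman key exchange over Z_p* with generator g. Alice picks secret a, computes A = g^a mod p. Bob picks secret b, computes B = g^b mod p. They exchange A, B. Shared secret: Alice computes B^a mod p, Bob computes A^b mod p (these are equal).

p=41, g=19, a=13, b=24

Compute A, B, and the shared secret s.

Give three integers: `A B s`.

A = 19^13 mod 41  (bits of 13 = 1101)
  bit 0 = 1: r = r^2 * 19 mod 41 = 1^2 * 19 = 1*19 = 19
  bit 1 = 1: r = r^2 * 19 mod 41 = 19^2 * 19 = 33*19 = 12
  bit 2 = 0: r = r^2 mod 41 = 12^2 = 21
  bit 3 = 1: r = r^2 * 19 mod 41 = 21^2 * 19 = 31*19 = 15
  -> A = 15
B = 19^24 mod 41  (bits of 24 = 11000)
  bit 0 = 1: r = r^2 * 19 mod 41 = 1^2 * 19 = 1*19 = 19
  bit 1 = 1: r = r^2 * 19 mod 41 = 19^2 * 19 = 33*19 = 12
  bit 2 = 0: r = r^2 mod 41 = 12^2 = 21
  bit 3 = 0: r = r^2 mod 41 = 21^2 = 31
  bit 4 = 0: r = r^2 mod 41 = 31^2 = 18
  -> B = 18
s = B^a = 18^13 mod 41  (bits of 13 = 1101)
  bit 0 = 1: r = r^2 * 18 mod 41 = 1^2 * 18 = 1*18 = 18
  bit 1 = 1: r = r^2 * 18 mod 41 = 18^2 * 18 = 37*18 = 10
  bit 2 = 0: r = r^2 mod 41 = 10^2 = 18
  bit 3 = 1: r = r^2 * 18 mod 41 = 18^2 * 18 = 37*18 = 10
  -> s = B^a = 10

Answer: 15 18 10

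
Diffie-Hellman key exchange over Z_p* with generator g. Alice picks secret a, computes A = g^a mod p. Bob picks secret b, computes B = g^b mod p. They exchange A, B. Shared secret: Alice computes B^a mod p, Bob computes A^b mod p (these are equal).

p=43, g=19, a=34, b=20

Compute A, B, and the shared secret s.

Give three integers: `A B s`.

A = 19^34 mod 43  (bits of 34 = 100010)
  bit 0 = 1: r = r^2 * 19 mod 43 = 1^2 * 19 = 1*19 = 19
  bit 1 = 0: r = r^2 mod 43 = 19^2 = 17
  bit 2 = 0: r = r^2 mod 43 = 17^2 = 31
  bit 3 = 0: r = r^2 mod 43 = 31^2 = 15
  bit 4 = 1: r = r^2 * 19 mod 43 = 15^2 * 19 = 10*19 = 18
  bit 5 = 0: r = r^2 mod 43 = 18^2 = 23
  -> A = 23
B = 19^20 mod 43  (bits of 20 = 10100)
  bit 0 = 1: r = r^2 * 19 mod 43 = 1^2 * 19 = 1*19 = 19
  bit 1 = 0: r = r^2 mod 43 = 19^2 = 17
  bit 2 = 1: r = r^2 * 19 mod 43 = 17^2 * 19 = 31*19 = 30
  bit 3 = 0: r = r^2 mod 43 = 30^2 = 40
  bit 4 = 0: r = r^2 mod 43 = 40^2 = 9
  -> B = 9
s = B^a = 9^34 mod 43  (bits of 34 = 100010)
  bit 0 = 1: r = r^2 * 9 mod 43 = 1^2 * 9 = 1*9 = 9
  bit 1 = 0: r = r^2 mod 43 = 9^2 = 38
  bit 2 = 0: r = r^2 mod 43 = 38^2 = 25
  bit 3 = 0: r = r^2 mod 43 = 25^2 = 23
  bit 4 = 1: r = r^2 * 9 mod 43 = 23^2 * 9 = 13*9 = 31
  bit 5 = 0: r = r^2 mod 43 = 31^2 = 15
  -> s = B^a = 15

Answer: 23 9 15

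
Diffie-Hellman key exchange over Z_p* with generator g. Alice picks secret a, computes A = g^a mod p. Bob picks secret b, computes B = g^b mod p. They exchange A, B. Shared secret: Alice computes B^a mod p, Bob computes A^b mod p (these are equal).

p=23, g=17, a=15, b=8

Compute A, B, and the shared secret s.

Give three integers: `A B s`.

A = 17^15 mod 23  (bits of 15 = 1111)
  bit 0 = 1: r = r^2 * 17 mod 23 = 1^2 * 17 = 1*17 = 17
  bit 1 = 1: r = r^2 * 17 mod 23 = 17^2 * 17 = 13*17 = 14
  bit 2 = 1: r = r^2 * 17 mod 23 = 14^2 * 17 = 12*17 = 20
  bit 3 = 1: r = r^2 * 17 mod 23 = 20^2 * 17 = 9*17 = 15
  -> A = 15
B = 17^8 mod 23  (bits of 8 = 1000)
  bit 0 = 1: r = r^2 * 17 mod 23 = 1^2 * 17 = 1*17 = 17
  bit 1 = 0: r = r^2 mod 23 = 17^2 = 13
  bit 2 = 0: r = r^2 mod 23 = 13^2 = 8
  bit 3 = 0: r = r^2 mod 23 = 8^2 = 18
  -> B = 18
s = B^a = 18^15 mod 23  (bits of 15 = 1111)
  bit 0 = 1: r = r^2 * 18 mod 23 = 1^2 * 18 = 1*18 = 18
  bit 1 = 1: r = r^2 * 18 mod 23 = 18^2 * 18 = 2*18 = 13
  bit 2 = 1: r = r^2 * 18 mod 23 = 13^2 * 18 = 8*18 = 6
  bit 3 = 1: r = r^2 * 18 mod 23 = 6^2 * 18 = 13*18 = 4
  -> s = B^a = 4

Answer: 15 18 4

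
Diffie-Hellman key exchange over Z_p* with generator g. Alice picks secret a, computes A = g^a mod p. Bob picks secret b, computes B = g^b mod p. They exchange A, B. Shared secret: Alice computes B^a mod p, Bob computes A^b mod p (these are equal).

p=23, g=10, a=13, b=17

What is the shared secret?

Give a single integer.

Answer: 10

Derivation:
A = 10^13 mod 23  (bits of 13 = 1101)
  bit 0 = 1: r = r^2 * 10 mod 23 = 1^2 * 10 = 1*10 = 10
  bit 1 = 1: r = r^2 * 10 mod 23 = 10^2 * 10 = 8*10 = 11
  bit 2 = 0: r = r^2 mod 23 = 11^2 = 6
  bit 3 = 1: r = r^2 * 10 mod 23 = 6^2 * 10 = 13*10 = 15
  -> A = 15
B = 10^17 mod 23  (bits of 17 = 10001)
  bit 0 = 1: r = r^2 * 10 mod 23 = 1^2 * 10 = 1*10 = 10
  bit 1 = 0: r = r^2 mod 23 = 10^2 = 8
  bit 2 = 0: r = r^2 mod 23 = 8^2 = 18
  bit 3 = 0: r = r^2 mod 23 = 18^2 = 2
  bit 4 = 1: r = r^2 * 10 mod 23 = 2^2 * 10 = 4*10 = 17
  -> B = 17
s = B^a = 17^13 mod 23  (bits of 13 = 1101)
  bit 0 = 1: r = r^2 * 17 mod 23 = 1^2 * 17 = 1*17 = 17
  bit 1 = 1: r = r^2 * 17 mod 23 = 17^2 * 17 = 13*17 = 14
  bit 2 = 0: r = r^2 mod 23 = 14^2 = 12
  bit 3 = 1: r = r^2 * 17 mod 23 = 12^2 * 17 = 6*17 = 10
  -> s = B^a = 10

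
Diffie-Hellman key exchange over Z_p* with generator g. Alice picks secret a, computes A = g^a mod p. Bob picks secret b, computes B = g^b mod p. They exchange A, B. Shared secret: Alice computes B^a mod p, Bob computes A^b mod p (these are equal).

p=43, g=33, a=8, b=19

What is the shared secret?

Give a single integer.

A = 33^8 mod 43  (bits of 8 = 1000)
  bit 0 = 1: r = r^2 * 33 mod 43 = 1^2 * 33 = 1*33 = 33
  bit 1 = 0: r = r^2 mod 43 = 33^2 = 14
  bit 2 = 0: r = r^2 mod 43 = 14^2 = 24
  bit 3 = 0: r = r^2 mod 43 = 24^2 = 17
  -> A = 17
B = 33^19 mod 43  (bits of 19 = 10011)
  bit 0 = 1: r = r^2 * 33 mod 43 = 1^2 * 33 = 1*33 = 33
  bit 1 = 0: r = r^2 mod 43 = 33^2 = 14
  bit 2 = 0: r = r^2 mod 43 = 14^2 = 24
  bit 3 = 1: r = r^2 * 33 mod 43 = 24^2 * 33 = 17*33 = 2
  bit 4 = 1: r = r^2 * 33 mod 43 = 2^2 * 33 = 4*33 = 3
  -> B = 3
s = B^a = 3^8 mod 43  (bits of 8 = 1000)
  bit 0 = 1: r = r^2 * 3 mod 43 = 1^2 * 3 = 1*3 = 3
  bit 1 = 0: r = r^2 mod 43 = 3^2 = 9
  bit 2 = 0: r = r^2 mod 43 = 9^2 = 38
  bit 3 = 0: r = r^2 mod 43 = 38^2 = 25
  -> s = B^a = 25

Answer: 25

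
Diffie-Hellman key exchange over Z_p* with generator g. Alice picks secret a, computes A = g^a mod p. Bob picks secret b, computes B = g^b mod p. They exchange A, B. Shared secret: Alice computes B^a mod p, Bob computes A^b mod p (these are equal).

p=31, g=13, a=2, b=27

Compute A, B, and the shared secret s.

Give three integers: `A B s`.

A = 13^2 mod 31  (bits of 2 = 10)
  bit 0 = 1: r = r^2 * 13 mod 31 = 1^2 * 13 = 1*13 = 13
  bit 1 = 0: r = r^2 mod 31 = 13^2 = 14
  -> A = 14
B = 13^27 mod 31  (bits of 27 = 11011)
  bit 0 = 1: r = r^2 * 13 mod 31 = 1^2 * 13 = 1*13 = 13
  bit 1 = 1: r = r^2 * 13 mod 31 = 13^2 * 13 = 14*13 = 27
  bit 2 = 0: r = r^2 mod 31 = 27^2 = 16
  bit 3 = 1: r = r^2 * 13 mod 31 = 16^2 * 13 = 8*13 = 11
  bit 4 = 1: r = r^2 * 13 mod 31 = 11^2 * 13 = 28*13 = 23
  -> B = 23
s = B^a = 23^2 mod 31  (bits of 2 = 10)
  bit 0 = 1: r = r^2 * 23 mod 31 = 1^2 * 23 = 1*23 = 23
  bit 1 = 0: r = r^2 mod 31 = 23^2 = 2
  -> s = B^a = 2

Answer: 14 23 2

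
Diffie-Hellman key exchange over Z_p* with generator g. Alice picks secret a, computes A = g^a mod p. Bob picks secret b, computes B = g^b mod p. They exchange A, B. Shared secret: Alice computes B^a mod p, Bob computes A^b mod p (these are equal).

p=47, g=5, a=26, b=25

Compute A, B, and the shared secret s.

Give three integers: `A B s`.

Answer: 16 22 21

Derivation:
A = 5^26 mod 47  (bits of 26 = 11010)
  bit 0 = 1: r = r^2 * 5 mod 47 = 1^2 * 5 = 1*5 = 5
  bit 1 = 1: r = r^2 * 5 mod 47 = 5^2 * 5 = 25*5 = 31
  bit 2 = 0: r = r^2 mod 47 = 31^2 = 21
  bit 3 = 1: r = r^2 * 5 mod 47 = 21^2 * 5 = 18*5 = 43
  bit 4 = 0: r = r^2 mod 47 = 43^2 = 16
  -> A = 16
B = 5^25 mod 47  (bits of 25 = 11001)
  bit 0 = 1: r = r^2 * 5 mod 47 = 1^2 * 5 = 1*5 = 5
  bit 1 = 1: r = r^2 * 5 mod 47 = 5^2 * 5 = 25*5 = 31
  bit 2 = 0: r = r^2 mod 47 = 31^2 = 21
  bit 3 = 0: r = r^2 mod 47 = 21^2 = 18
  bit 4 = 1: r = r^2 * 5 mod 47 = 18^2 * 5 = 42*5 = 22
  -> B = 22
s = B^a = 22^26 mod 47  (bits of 26 = 11010)
  bit 0 = 1: r = r^2 * 22 mod 47 = 1^2 * 22 = 1*22 = 22
  bit 1 = 1: r = r^2 * 22 mod 47 = 22^2 * 22 = 14*22 = 26
  bit 2 = 0: r = r^2 mod 47 = 26^2 = 18
  bit 3 = 1: r = r^2 * 22 mod 47 = 18^2 * 22 = 42*22 = 31
  bit 4 = 0: r = r^2 mod 47 = 31^2 = 21
  -> s = B^a = 21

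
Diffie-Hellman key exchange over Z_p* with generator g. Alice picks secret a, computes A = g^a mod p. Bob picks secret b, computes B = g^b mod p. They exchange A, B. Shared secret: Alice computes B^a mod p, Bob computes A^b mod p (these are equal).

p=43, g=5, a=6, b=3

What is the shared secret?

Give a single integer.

A = 5^6 mod 43  (bits of 6 = 110)
  bit 0 = 1: r = r^2 * 5 mod 43 = 1^2 * 5 = 1*5 = 5
  bit 1 = 1: r = r^2 * 5 mod 43 = 5^2 * 5 = 25*5 = 39
  bit 2 = 0: r = r^2 mod 43 = 39^2 = 16
  -> A = 16
B = 5^3 mod 43  (bits of 3 = 11)
  bit 0 = 1: r = r^2 * 5 mod 43 = 1^2 * 5 = 1*5 = 5
  bit 1 = 1: r = r^2 * 5 mod 43 = 5^2 * 5 = 25*5 = 39
  -> B = 39
s = B^a = 39^6 mod 43  (bits of 6 = 110)
  bit 0 = 1: r = r^2 * 39 mod 43 = 1^2 * 39 = 1*39 = 39
  bit 1 = 1: r = r^2 * 39 mod 43 = 39^2 * 39 = 16*39 = 22
  bit 2 = 0: r = r^2 mod 43 = 22^2 = 11
  -> s = B^a = 11

Answer: 11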